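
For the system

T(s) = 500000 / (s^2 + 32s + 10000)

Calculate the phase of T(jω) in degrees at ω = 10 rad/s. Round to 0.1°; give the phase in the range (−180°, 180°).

-1.9°

At s = jω = j10:
quadratic: (j10)² + 32·j10 + 10000 = 9900 + j320 → |·| ≈ 9905.2, ∠ ≈ 1.85°
∠T = 0.00° − 1.85° = -1.85°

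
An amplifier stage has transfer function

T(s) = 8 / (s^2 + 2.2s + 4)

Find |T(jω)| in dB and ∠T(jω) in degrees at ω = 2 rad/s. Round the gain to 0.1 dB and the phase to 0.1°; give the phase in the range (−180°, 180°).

5.2 dB, -90.0°

At s = jω = j2:
quadratic: (j2)² + 2.2·j2 + 4 = 0 + j4.4 → |·| ≈ 4.4, ∠ ≈ 90.00°
|T| = 8 / 4.4 ≈ 1.8182
Gain = 20 log₁₀(1.8182) ≈ 5.19 dB
∠T = 0.00° − 90.00° = -90.00°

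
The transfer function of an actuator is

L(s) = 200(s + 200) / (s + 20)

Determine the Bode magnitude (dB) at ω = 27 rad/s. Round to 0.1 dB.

At s = jω = j27:
zero (s+200): 200 + j27 → |·| = √(200²+27²) = √40729 ≈ 201.81, ∠ = arctan(27/200) ≈ 7.69°
pole (s+20): 20 + j27 → |·| = √(20²+27²) = √1129 ≈ 33.601, ∠ = arctan(27/20) ≈ 53.47°
|L| = 200 · 201.81 / 33.601 ≈ 1201.2
Gain = 20 log₁₀(1201.2) ≈ 61.59 dB

61.6 dB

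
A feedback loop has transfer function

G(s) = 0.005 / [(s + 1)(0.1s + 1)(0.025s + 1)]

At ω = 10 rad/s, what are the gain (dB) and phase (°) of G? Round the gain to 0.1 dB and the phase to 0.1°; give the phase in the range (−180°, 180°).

-69.3 dB, -143.3°

At ω = 10 rad/s:
pole (1 + j10·1) = 1 + j10 → |·| ≈ 10.05, ∠ ≈ 84.29°
pole (1 + j10·0.1) = 1 + j1 → |·| ≈ 1.4142, ∠ ≈ 45.00°
pole (1 + j10·0.025) = 1 + j0.25 → |·| ≈ 1.0308, ∠ ≈ 14.04°
|G| = 0.005 · 1 / (10.05 · 1.4142 · 1.0308) ≈ 0.00034129
Gain = 20 log₁₀(0.00034129) ≈ -69.34 dB
∠G = (0°) − (84.29° + 45.00° + 14.04°) = -143.33°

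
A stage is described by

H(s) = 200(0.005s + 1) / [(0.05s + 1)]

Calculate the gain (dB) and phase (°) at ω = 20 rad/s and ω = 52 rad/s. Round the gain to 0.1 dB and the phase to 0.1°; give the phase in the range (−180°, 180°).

At ω = 20 rad/s:
zero (1 + j20·0.005) = 1 + j0.1 → |·| ≈ 1.005, ∠ ≈ 5.71°
pole (1 + j20·0.05) = 1 + j1 → |·| ≈ 1.4142, ∠ ≈ 45.00°
|H| = 200 · 1.005 / (1.4142) ≈ 142.13
Gain = 20 log₁₀(142.13) ≈ 43.05 dB
∠H = (5.71°) − (45.00°) = -39.29°

At ω = 52 rad/s:
zero (1 + j52·0.005) = 1 + j0.26 → |·| ≈ 1.0332, ∠ ≈ 14.57°
pole (1 + j52·0.05) = 1 + j2.6 → |·| ≈ 2.7857, ∠ ≈ 68.96°
|H| = 200 · 1.0332 / (2.7857) ≈ 74.179
Gain = 20 log₁₀(74.179) ≈ 37.41 dB
∠H = (14.57°) − (68.96°) = -54.39°

ω = 20: 43.1 dB, -39.3°; ω = 52: 37.4 dB, -54.4°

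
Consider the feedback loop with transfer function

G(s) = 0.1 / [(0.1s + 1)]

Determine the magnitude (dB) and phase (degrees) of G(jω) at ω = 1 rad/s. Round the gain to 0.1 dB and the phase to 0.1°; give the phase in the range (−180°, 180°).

-20.0 dB, -5.7°

At ω = 1 rad/s:
pole (1 + j1·0.1) = 1 + j0.1 → |·| ≈ 1.005, ∠ ≈ 5.71°
|G| = 0.1 · 1 / (1.005) ≈ 0.099502
Gain = 20 log₁₀(0.099502) ≈ -20.04 dB
∠G = (0°) − (5.71°) = -5.71°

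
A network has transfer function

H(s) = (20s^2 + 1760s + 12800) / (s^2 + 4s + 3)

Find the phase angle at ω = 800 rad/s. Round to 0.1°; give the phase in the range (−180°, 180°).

-6.0°

Substitute s = j800:
Numerator: 20(j800)^2 + 1760(j800) + 12800 = -12787200 + j1408000
Denominator: (j800)^2 + 4(j800) + 3 = -639997 + j3200
|N| = √(12787200² + 1408000²) ≈ 1.2864e+07, ∠N ≈ 173.72°
|D| = √(639997² + 3200²) ≈ 6.4e+05, ∠D ≈ 179.71°
∠H = 173.72° − 179.71° = -5.99°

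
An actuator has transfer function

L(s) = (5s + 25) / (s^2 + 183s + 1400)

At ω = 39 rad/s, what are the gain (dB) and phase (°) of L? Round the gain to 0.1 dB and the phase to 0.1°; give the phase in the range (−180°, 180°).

-31.2 dB, -8.3°

Substitute s = j39:
Numerator: 5(j39) + 25 = 25 + j195
Denominator: (j39)^2 + 183(j39) + 1400 = -121 + j7137
|N| = √(25² + 195²) ≈ 196.6, ∠N ≈ 82.69°
|D| = √(121² + 7137²) ≈ 7138, ∠D ≈ 90.97°
|L| = 196.6 / 7138 ≈ 0.027543
Gain = 20 log₁₀(0.027543) ≈ -31.20 dB
∠L = 82.69° − 90.97° = -8.28°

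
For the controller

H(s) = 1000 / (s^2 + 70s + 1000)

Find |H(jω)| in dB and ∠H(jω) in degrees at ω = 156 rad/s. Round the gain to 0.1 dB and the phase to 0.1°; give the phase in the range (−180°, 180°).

Substitute s = j156:
Numerator: 1000 = 1000 + j0
Denominator: (j156)^2 + 70(j156) + 1000 = -23336 + j10920
|N| = √(1000² + 0²) ≈ 1000, ∠N ≈ 0.00°
|D| = √(23336² + 10920²) ≈ 25765, ∠D ≈ 154.92°
|H| = 1000 / 25765 ≈ 0.038812
Gain = 20 log₁₀(0.038812) ≈ -28.22 dB
∠H = 0.00° − 154.92° = -154.92°

-28.2 dB, -154.9°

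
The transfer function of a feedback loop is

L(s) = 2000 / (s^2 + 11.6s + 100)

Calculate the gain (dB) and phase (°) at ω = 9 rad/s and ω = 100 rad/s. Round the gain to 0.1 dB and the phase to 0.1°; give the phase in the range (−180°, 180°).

At s = jω = j9:
quadratic: (j9)² + 11.6·j9 + 100 = 19 + j104.4 → |·| ≈ 106.11, ∠ ≈ 79.69°
|L| = 2000 / 106.11 ≈ 18.848
Gain = 20 log₁₀(18.848) ≈ 25.51 dB
∠L = 0.00° − 79.69° = -79.69°

At s = jω = j100:
quadratic: (j100)² + 11.6·j100 + 100 = -9900 + j1160 → |·| ≈ 9967.7, ∠ ≈ 173.32°
|L| = 2000 / 9967.7 ≈ 0.20065
Gain = 20 log₁₀(0.20065) ≈ -13.95 dB
∠L = 0.00° − 173.32° = -173.32°

ω = 9: 25.5 dB, -79.7°; ω = 100: -14.0 dB, -173.3°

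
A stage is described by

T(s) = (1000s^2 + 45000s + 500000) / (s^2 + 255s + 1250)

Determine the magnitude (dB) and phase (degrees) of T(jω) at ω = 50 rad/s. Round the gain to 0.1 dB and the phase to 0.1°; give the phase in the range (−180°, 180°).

47.4 dB, 36.0°

Substitute s = j50:
Numerator: 1000(j50)^2 + 45000(j50) + 500000 = -2000000 + j2250000
Denominator: (j50)^2 + 255(j50) + 1250 = -1250 + j12750
|N| = √(2000000² + 2250000²) ≈ 3.0104e+06, ∠N ≈ 131.63°
|D| = √(1250² + 12750²) ≈ 12811, ∠D ≈ 95.60°
|T| = 3.0104e+06 / 12811 ≈ 234.99
Gain = 20 log₁₀(234.99) ≈ 47.42 dB
∠T = 131.63° − 95.60° = 36.03°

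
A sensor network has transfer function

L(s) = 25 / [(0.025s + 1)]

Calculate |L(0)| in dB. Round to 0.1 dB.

28.0 dB

L(0) = 25 · 1 / 1 = 25
20 log₁₀(25) ≈ 27.96 dB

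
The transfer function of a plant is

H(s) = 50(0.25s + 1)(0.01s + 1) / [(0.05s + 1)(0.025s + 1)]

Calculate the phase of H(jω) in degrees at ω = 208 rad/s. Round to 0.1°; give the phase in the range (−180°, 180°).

At ω = 208 rad/s:
zero (1 + j208·0.25) = 1 + j52 → |·| ≈ 52.01, ∠ ≈ 88.90°
zero (1 + j208·0.01) = 1 + j2.08 → |·| ≈ 2.3079, ∠ ≈ 64.32°
pole (1 + j208·0.05) = 1 + j10.4 → |·| ≈ 10.448, ∠ ≈ 84.51°
pole (1 + j208·0.025) = 1 + j5.2 → |·| ≈ 5.2953, ∠ ≈ 79.11°
∠H = (88.90° + 64.32°) − (84.51° + 79.11°) = -10.40°

-10.4°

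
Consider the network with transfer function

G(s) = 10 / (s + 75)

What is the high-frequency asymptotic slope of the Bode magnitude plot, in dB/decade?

-20 dB/decade

Each pole contributes −20 dB/decade at high frequency; each zero contributes +20 dB/decade.
Net: 0 zero(s) − 1 pole(s) → -20 dB/decade.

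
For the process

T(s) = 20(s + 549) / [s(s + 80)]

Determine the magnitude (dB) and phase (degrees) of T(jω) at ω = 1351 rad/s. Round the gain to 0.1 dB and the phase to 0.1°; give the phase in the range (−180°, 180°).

At s = jω = j1351:
zero (s+549): 549 + j1351 → |·| = √(549²+1351²) = √2126602 ≈ 1458.3, ∠ = arctan(1351/549) ≈ 67.88°
pole (s+80): 80 + j1351 → |·| = √(80²+1351²) = √1831601 ≈ 1353.4, ∠ = arctan(1351/80) ≈ 86.61°
pole at origin: |s| = 1351, ∠ = 90.00° (in denominator)
|T| = 20 · 1458.3 / 1.8284e+06 ≈ 0.015952
Gain = 20 log₁₀(0.015952) ≈ -35.94 dB
∠T = 67.88° − 176.61° = -108.73°

-35.9 dB, -108.7°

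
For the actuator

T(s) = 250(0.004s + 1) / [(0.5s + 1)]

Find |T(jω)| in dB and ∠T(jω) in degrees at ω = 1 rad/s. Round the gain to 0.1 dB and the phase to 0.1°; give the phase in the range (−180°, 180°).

At ω = 1 rad/s:
zero (1 + j1·0.004) = 1 + j0.004 → |·| ≈ 1, ∠ ≈ 0.23°
pole (1 + j1·0.5) = 1 + j0.5 → |·| ≈ 1.118, ∠ ≈ 26.57°
|T| = 250 · 1 / (1.118) ≈ 223.61
Gain = 20 log₁₀(223.61) ≈ 46.99 dB
∠T = (0.23°) − (26.57°) = -26.34°

47.0 dB, -26.3°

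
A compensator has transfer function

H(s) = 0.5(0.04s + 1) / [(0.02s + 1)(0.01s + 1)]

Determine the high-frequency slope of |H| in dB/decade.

Each pole contributes −20 dB/decade at high frequency; each zero contributes +20 dB/decade.
Net: 1 zero(s) − 2 pole(s) → -20 dB/decade.

-20 dB/decade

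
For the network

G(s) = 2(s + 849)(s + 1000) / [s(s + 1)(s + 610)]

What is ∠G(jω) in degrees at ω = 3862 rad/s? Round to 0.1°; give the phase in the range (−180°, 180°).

-107.9°

At s = jω = j3862:
zero (s+849): 849 + j3862 → |·| = √(849²+3862²) = √15635845 ≈ 3954.2, ∠ = arctan(3862/849) ≈ 77.60°
zero (s+1000): 1000 + j3862 → |·| = √(1000²+3862²) = √15915044 ≈ 3989.4, ∠ = arctan(3862/1000) ≈ 75.48°
pole (s+1): 1 + j3862 → |·| = √(1²+3862²) = √14915045 ≈ 3862, ∠ = arctan(3862/1) ≈ 89.99°
pole (s+610): 610 + j3862 → |·| = √(610²+3862²) = √15287144 ≈ 3909.9, ∠ = arctan(3862/610) ≈ 81.02°
pole at origin: |s| = 3862, ∠ = 90.00° (in denominator)
∠G = 153.08° − 261.01° = -107.93°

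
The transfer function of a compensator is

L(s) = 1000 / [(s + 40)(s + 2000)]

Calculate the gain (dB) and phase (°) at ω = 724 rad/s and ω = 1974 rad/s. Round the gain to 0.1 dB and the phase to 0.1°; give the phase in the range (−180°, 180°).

At s = jω = j724:
pole (s+40): 40 + j724 → |·| = √(40²+724²) = √525776 ≈ 725.1, ∠ = arctan(724/40) ≈ 86.84°
pole (s+2000): 2000 + j724 → |·| = √(2000²+724²) = √4524176 ≈ 2127, ∠ = arctan(724/2000) ≈ 19.90°
|L| = 1000 / 1.5423e+06 ≈ 0.00064838
Gain = 20 log₁₀(0.00064838) ≈ -63.76 dB
∠L = 0.00° − 106.74° = -106.74°

At s = jω = j1974:
pole (s+40): 40 + j1974 → |·| = √(40²+1974²) = √3898276 ≈ 1974.4, ∠ = arctan(1974/40) ≈ 88.84°
pole (s+2000): 2000 + j1974 → |·| = √(2000²+1974²) = √7896676 ≈ 2810.1, ∠ = arctan(1974/2000) ≈ 44.63°
|L| = 1000 / 5.5483e+06 ≈ 0.00018024
Gain = 20 log₁₀(0.00018024) ≈ -74.88 dB
∠L = 0.00° − 133.47° = -133.47°

ω = 724: -63.8 dB, -106.7°; ω = 1974: -74.9 dB, -133.5°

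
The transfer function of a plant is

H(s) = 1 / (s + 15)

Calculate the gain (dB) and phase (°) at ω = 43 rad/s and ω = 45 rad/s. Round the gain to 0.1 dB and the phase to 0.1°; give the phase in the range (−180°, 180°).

Substitute s = j43:
Numerator: 1 = 1 + j0
Denominator: (j43) + 15 = 15 + j43
|N| = √(1² + 0²) ≈ 1, ∠N ≈ 0.00°
|D| = √(15² + 43²) ≈ 45.541, ∠D ≈ 70.77°
|H| = 1 / 45.541 ≈ 0.021958
Gain = 20 log₁₀(0.021958) ≈ -33.17 dB
∠H = 0.00° − 70.77° = -70.77°

Substitute s = j45:
Numerator: 1 = 1 + j0
Denominator: (j45) + 15 = 15 + j45
|N| = √(1² + 0²) ≈ 1, ∠N ≈ 0.00°
|D| = √(15² + 45²) ≈ 47.434, ∠D ≈ 71.57°
|H| = 1 / 47.434 ≈ 0.021082
Gain = 20 log₁₀(0.021082) ≈ -33.52 dB
∠H = 0.00° − 71.57° = -71.57°

ω = 43: -33.2 dB, -70.8°; ω = 45: -33.5 dB, -71.6°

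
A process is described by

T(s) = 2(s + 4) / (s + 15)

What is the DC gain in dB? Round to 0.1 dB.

-5.5 dB

T(0) = 2·4 / (15) ≈ 0.53333
20 log₁₀(0.53333) ≈ -5.46 dB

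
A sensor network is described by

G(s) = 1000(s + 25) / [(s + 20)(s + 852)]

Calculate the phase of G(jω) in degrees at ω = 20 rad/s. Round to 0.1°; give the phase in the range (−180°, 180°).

At s = jω = j20:
zero (s+25): 25 + j20 → |·| = √(25²+20²) = √1025 ≈ 32.016, ∠ = arctan(20/25) ≈ 38.66°
pole (s+20): 20 + j20 → |·| = √(20²+20²) = √800 ≈ 28.284, ∠ = arctan(20/20) ≈ 45.00°
pole (s+852): 852 + j20 → |·| = √(852²+20²) = √726304 ≈ 852.23, ∠ = arctan(20/852) ≈ 1.34°
∠G = 38.66° − 46.34° = -7.68°

-7.7°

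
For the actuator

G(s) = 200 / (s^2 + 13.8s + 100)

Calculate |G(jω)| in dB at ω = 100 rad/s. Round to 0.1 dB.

-34.0 dB

At s = jω = j100:
quadratic: (j100)² + 13.8·j100 + 100 = -9900 + j1380 → |·| ≈ 9995.7, ∠ ≈ 172.06°
|G| = 200 / 9995.7 ≈ 0.020009
Gain = 20 log₁₀(0.020009) ≈ -33.98 dB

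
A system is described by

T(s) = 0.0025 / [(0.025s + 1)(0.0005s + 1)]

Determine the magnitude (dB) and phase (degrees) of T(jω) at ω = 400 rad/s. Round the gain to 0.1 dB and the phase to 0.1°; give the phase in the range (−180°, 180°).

-72.3 dB, -95.6°

At ω = 400 rad/s:
pole (1 + j400·0.025) = 1 + j10 → |·| ≈ 10.05, ∠ ≈ 84.29°
pole (1 + j400·0.0005) = 1 + j0.2 → |·| ≈ 1.0198, ∠ ≈ 11.31°
|T| = 0.0025 · 1 / (10.05 · 1.0198) ≈ 0.00024393
Gain = 20 log₁₀(0.00024393) ≈ -72.25 dB
∠T = (0°) − (84.29° + 11.31°) = -95.60°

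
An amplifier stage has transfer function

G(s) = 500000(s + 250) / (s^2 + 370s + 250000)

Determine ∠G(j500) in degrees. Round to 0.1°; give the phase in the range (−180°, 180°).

-26.6°

At s = jω = j500:
zero (s+250): 250 + j500 → |·| = √(250²+500²) = √312500 ≈ 559.02, ∠ = arctan(500/250) ≈ 63.43°
quadratic: (j500)² + 370·j500 + 250000 = 0 + j185000 → |·| ≈ 1.85e+05, ∠ ≈ 90.00°
∠G = 63.43° − 90.00° = -26.57°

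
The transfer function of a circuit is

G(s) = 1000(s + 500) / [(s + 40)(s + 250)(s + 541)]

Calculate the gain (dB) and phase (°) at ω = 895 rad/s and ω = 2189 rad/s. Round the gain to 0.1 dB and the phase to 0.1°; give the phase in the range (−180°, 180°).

ω = 895: -58.6 dB, -159.9°; ω = 2189: -73.7 dB, -171.4°

At s = jω = j895:
zero (s+500): 500 + j895 → |·| = √(500²+895²) = √1051025 ≈ 1025.2, ∠ = arctan(895/500) ≈ 60.81°
pole (s+40): 40 + j895 → |·| = √(40²+895²) = √802625 ≈ 895.89, ∠ = arctan(895/40) ≈ 87.44°
pole (s+250): 250 + j895 → |·| = √(250²+895²) = √863525 ≈ 929.26, ∠ = arctan(895/250) ≈ 74.39°
pole (s+541): 541 + j895 → |·| = √(541²+895²) = √1093706 ≈ 1045.8, ∠ = arctan(895/541) ≈ 58.85°
|G| = 1000 · 1025.2 / 8.7064e+08 ≈ 0.0011775
Gain = 20 log₁₀(0.0011775) ≈ -58.58 dB
∠G = 60.81° − 220.68° = -159.87°

At s = jω = j2189:
zero (s+500): 500 + j2189 → |·| = √(500²+2189²) = √5041721 ≈ 2245.4, ∠ = arctan(2189/500) ≈ 77.13°
pole (s+40): 40 + j2189 → |·| = √(40²+2189²) = √4793321 ≈ 2189.4, ∠ = arctan(2189/40) ≈ 88.95°
pole (s+250): 250 + j2189 → |·| = √(250²+2189²) = √4854221 ≈ 2203.2, ∠ = arctan(2189/250) ≈ 83.48°
pole (s+541): 541 + j2189 → |·| = √(541²+2189²) = √5084402 ≈ 2254.9, ∠ = arctan(2189/541) ≈ 76.12°
|G| = 1000 · 2245.4 / 1.0877e+10 ≈ 0.00020644
Gain = 20 log₁₀(0.00020644) ≈ -73.70 dB
∠G = 77.13° − 248.55° = -171.42°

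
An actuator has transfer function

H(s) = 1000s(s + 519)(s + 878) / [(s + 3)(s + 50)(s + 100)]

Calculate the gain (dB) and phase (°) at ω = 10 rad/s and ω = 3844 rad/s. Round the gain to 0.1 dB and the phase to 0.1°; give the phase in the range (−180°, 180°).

At s = jω = j10:
zero (s+519): 519 + j10 → |·| = √(519²+10²) = √269461 ≈ 519.1, ∠ = arctan(10/519) ≈ 1.10°
zero (s+878): 878 + j10 → |·| = √(878²+10²) = √770984 ≈ 878.06, ∠ = arctan(10/878) ≈ 0.65°
zero at origin: s = j10 → |·| = 10, ∠ = 90.00°
pole (s+3): 3 + j10 → |·| = √(3²+10²) = √109 ≈ 10.44, ∠ = arctan(10/3) ≈ 73.30°
pole (s+50): 50 + j10 → |·| = √(50²+10²) = √2600 ≈ 50.99, ∠ = arctan(10/50) ≈ 11.31°
pole (s+100): 100 + j10 → |·| = √(100²+10²) = √10100 ≈ 100.5, ∠ = arctan(10/100) ≈ 5.71°
|H| = 1000 · 4.558e+06 / 53500 ≈ 85196
Gain = 20 log₁₀(85196) ≈ 98.61 dB
∠H = 91.75° − 90.32° = 1.43°

At s = jω = j3844:
zero (s+519): 519 + j3844 → |·| = √(519²+3844²) = √15045697 ≈ 3878.9, ∠ = arctan(3844/519) ≈ 82.31°
zero (s+878): 878 + j3844 → |·| = √(878²+3844²) = √15547220 ≈ 3943, ∠ = arctan(3844/878) ≈ 77.13°
zero at origin: s = j3844 → |·| = 3844, ∠ = 90.00°
pole (s+3): 3 + j3844 → |·| = √(3²+3844²) = √14776345 ≈ 3844, ∠ = arctan(3844/3) ≈ 89.96°
pole (s+50): 50 + j3844 → |·| = √(50²+3844²) = √14778836 ≈ 3844.3, ∠ = arctan(3844/50) ≈ 89.25°
pole (s+100): 100 + j3844 → |·| = √(100²+3844²) = √14786336 ≈ 3845.3, ∠ = arctan(3844/100) ≈ 88.51°
|H| = 1000 · 5.8792e+10 / 5.6824e+10 ≈ 1034.6
Gain = 20 log₁₀(1034.6) ≈ 60.30 dB
∠H = 249.44° − 267.72° = -18.28°

ω = 10: 98.6 dB, 1.4°; ω = 3844: 60.3 dB, -18.3°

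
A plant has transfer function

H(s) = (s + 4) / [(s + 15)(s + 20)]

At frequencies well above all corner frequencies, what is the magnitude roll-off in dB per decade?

Each pole contributes −20 dB/decade at high frequency; each zero contributes +20 dB/decade.
Net: 1 zero(s) − 2 pole(s) → -20 dB/decade.

-20 dB/decade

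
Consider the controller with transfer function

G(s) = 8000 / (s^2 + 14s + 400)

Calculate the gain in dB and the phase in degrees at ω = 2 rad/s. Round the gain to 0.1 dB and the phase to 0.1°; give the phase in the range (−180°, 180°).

26.1 dB, -4.0°

At s = jω = j2:
quadratic: (j2)² + 14·j2 + 400 = 396 + j28 → |·| ≈ 396.99, ∠ ≈ 4.04°
|G| = 8000 / 396.99 ≈ 20.152
Gain = 20 log₁₀(20.152) ≈ 26.09 dB
∠G = 0.00° − 4.04° = -4.04°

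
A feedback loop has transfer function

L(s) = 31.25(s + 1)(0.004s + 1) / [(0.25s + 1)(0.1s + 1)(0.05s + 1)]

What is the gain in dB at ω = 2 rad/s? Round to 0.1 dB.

At ω = 2 rad/s:
zero (1 + j2·1) = 1 + j2 → |·| ≈ 2.2361, ∠ ≈ 63.43°
zero (1 + j2·0.004) = 1 + j0.008 → |·| ≈ 1, ∠ ≈ 0.46°
pole (1 + j2·0.25) = 1 + j0.5 → |·| ≈ 1.118, ∠ ≈ 26.57°
pole (1 + j2·0.1) = 1 + j0.2 → |·| ≈ 1.0198, ∠ ≈ 11.31°
pole (1 + j2·0.05) = 1 + j0.1 → |·| ≈ 1.005, ∠ ≈ 5.71°
|L| = 31.25 · 2.2361 · 1 / (1.118 · 1.0198 · 1.005) ≈ 60.984
Gain = 20 log₁₀(60.984) ≈ 35.70 dB

35.7 dB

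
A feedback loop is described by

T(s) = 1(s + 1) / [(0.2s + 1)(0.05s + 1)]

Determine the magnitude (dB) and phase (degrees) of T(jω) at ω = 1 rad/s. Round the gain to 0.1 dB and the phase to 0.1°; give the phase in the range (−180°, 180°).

2.8 dB, 30.8°

At ω = 1 rad/s:
zero (1 + j1·1) = 1 + j1 → |·| ≈ 1.4142, ∠ ≈ 45.00°
pole (1 + j1·0.2) = 1 + j0.2 → |·| ≈ 1.0198, ∠ ≈ 11.31°
pole (1 + j1·0.05) = 1 + j0.05 → |·| ≈ 1.0012, ∠ ≈ 2.86°
|T| = 1 · 1.4142 / (1.0198 · 1.0012) ≈ 1.3851
Gain = 20 log₁₀(1.3851) ≈ 2.83 dB
∠T = (45.00°) − (11.31° + 2.86°) = 30.83°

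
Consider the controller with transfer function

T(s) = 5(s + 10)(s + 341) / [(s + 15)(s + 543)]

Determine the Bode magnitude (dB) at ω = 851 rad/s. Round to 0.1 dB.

At s = jω = j851:
zero (s+10): 10 + j851 → |·| = √(10²+851²) = √724301 ≈ 851.06, ∠ = arctan(851/10) ≈ 89.33°
zero (s+341): 341 + j851 → |·| = √(341²+851²) = √840482 ≈ 916.78, ∠ = arctan(851/341) ≈ 68.16°
pole (s+15): 15 + j851 → |·| = √(15²+851²) = √724426 ≈ 851.13, ∠ = arctan(851/15) ≈ 88.99°
pole (s+543): 543 + j851 → |·| = √(543²+851²) = √1019050 ≈ 1009.5, ∠ = arctan(851/543) ≈ 57.46°
|T| = 5 · 7.8023e+05 / 8.5922e+05 ≈ 4.5403
Gain = 20 log₁₀(4.5403) ≈ 13.14 dB

13.1 dB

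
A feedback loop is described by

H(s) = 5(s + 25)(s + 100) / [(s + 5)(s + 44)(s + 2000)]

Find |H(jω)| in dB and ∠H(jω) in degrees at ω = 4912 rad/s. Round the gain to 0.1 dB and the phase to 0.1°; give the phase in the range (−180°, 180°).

-60.5 dB, -68.7°

At s = jω = j4912:
zero (s+25): 25 + j4912 → |·| = √(25²+4912²) = √24128369 ≈ 4912.1, ∠ = arctan(4912/25) ≈ 89.71°
zero (s+100): 100 + j4912 → |·| = √(100²+4912²) = √24137744 ≈ 4913, ∠ = arctan(4912/100) ≈ 88.83°
pole (s+5): 5 + j4912 → |·| = √(5²+4912²) = √24127769 ≈ 4912, ∠ = arctan(4912/5) ≈ 89.94°
pole (s+44): 44 + j4912 → |·| = √(44²+4912²) = √24129680 ≈ 4912.2, ∠ = arctan(4912/44) ≈ 89.49°
pole (s+2000): 2000 + j4912 → |·| = √(2000²+4912²) = √28127744 ≈ 5303.6, ∠ = arctan(4912/2000) ≈ 67.85°
|H| = 5 · 2.4133e+07 / 1.2797e+11 ≈ 0.00094292
Gain = 20 log₁₀(0.00094292) ≈ -60.51 dB
∠H = 178.54° − 247.28° = -68.74°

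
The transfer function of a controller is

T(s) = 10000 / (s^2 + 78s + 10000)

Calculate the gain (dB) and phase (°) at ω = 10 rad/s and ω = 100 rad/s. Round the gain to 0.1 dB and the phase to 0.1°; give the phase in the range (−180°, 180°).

At s = jω = j10:
quadratic: (j10)² + 78·j10 + 10000 = 9900 + j780 → |·| ≈ 9930.7, ∠ ≈ 4.50°
|T| = 10000 / 9930.7 ≈ 1.007
Gain = 20 log₁₀(1.007) ≈ 0.06 dB
∠T = 0.00° − 4.50° = -4.50°

At s = jω = j100:
quadratic: (j100)² + 78·j100 + 10000 = 0 + j7800 → |·| ≈ 7800, ∠ ≈ 90.00°
|T| = 10000 / 7800 ≈ 1.2821
Gain = 20 log₁₀(1.2821) ≈ 2.16 dB
∠T = 0.00° − 90.00° = -90.00°

ω = 10: 0.1 dB, -4.5°; ω = 100: 2.2 dB, -90.0°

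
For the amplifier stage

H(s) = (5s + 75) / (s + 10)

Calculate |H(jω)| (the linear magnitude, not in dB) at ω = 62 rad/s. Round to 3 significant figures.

5.08

Substitute s = j62:
Numerator: 5(j62) + 75 = 75 + j310
Denominator: (j62) + 10 = 10 + j62
|N| = √(75² + 310²) ≈ 318.94, ∠N ≈ 76.40°
|D| = √(10² + 62²) ≈ 62.801, ∠D ≈ 80.84°
|H| = 318.94 / 62.801 ≈ 5.0786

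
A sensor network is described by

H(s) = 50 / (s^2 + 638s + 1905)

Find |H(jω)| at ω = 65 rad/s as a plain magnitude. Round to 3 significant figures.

0.00120

Substitute s = j65:
Numerator: 50 = 50 + j0
Denominator: (j65)^2 + 638(j65) + 1905 = -2320 + j41470
|N| = √(50² + 0²) ≈ 50, ∠N ≈ 0.00°
|D| = √(2320² + 41470²) ≈ 41535, ∠D ≈ 93.20°
|H| = 50 / 41535 ≈ 0.0012038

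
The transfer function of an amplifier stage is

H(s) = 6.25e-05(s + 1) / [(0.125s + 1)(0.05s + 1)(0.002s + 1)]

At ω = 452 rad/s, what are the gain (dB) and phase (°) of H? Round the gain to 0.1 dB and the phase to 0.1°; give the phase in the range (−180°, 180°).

-95.7 dB, -128.7°

At ω = 452 rad/s:
zero (1 + j452·1) = 1 + j452 → |·| ≈ 452, ∠ ≈ 89.87°
pole (1 + j452·0.125) = 1 + j56.5 → |·| ≈ 56.509, ∠ ≈ 88.99°
pole (1 + j452·0.05) = 1 + j22.6 → |·| ≈ 22.622, ∠ ≈ 87.47°
pole (1 + j452·0.002) = 1 + j0.904 → |·| ≈ 1.348, ∠ ≈ 42.11°
|H| = 6.25e-05 · 452 / (56.509 · 22.622 · 1.348) ≈ 1.6394e-05
Gain = 20 log₁₀(1.6394e-05) ≈ -95.71 dB
∠H = (89.87°) − (88.99° + 87.47° + 42.11°) = -128.70°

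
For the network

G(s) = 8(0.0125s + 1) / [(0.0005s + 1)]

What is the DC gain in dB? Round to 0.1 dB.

18.1 dB

G(0) = 8 · 1 / 1 = 8
20 log₁₀(8) ≈ 18.06 dB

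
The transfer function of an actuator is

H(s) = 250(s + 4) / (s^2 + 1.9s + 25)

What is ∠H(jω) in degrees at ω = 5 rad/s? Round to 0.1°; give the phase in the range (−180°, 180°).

-38.7°

At s = jω = j5:
zero (s+4): 4 + j5 → |·| = √(4²+5²) = √41 ≈ 6.4031, ∠ = arctan(5/4) ≈ 51.34°
quadratic: (j5)² + 1.9·j5 + 25 = 0 + j9.5 → |·| ≈ 9.5, ∠ ≈ 90.00°
∠H = 51.34° − 90.00° = -38.66°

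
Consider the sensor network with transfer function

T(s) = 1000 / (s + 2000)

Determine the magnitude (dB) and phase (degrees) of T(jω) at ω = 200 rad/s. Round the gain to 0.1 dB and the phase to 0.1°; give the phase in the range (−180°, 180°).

Substitute s = j200:
Numerator: 1000 = 1000 + j0
Denominator: (j200) + 2000 = 2000 + j200
|N| = √(1000² + 0²) ≈ 1000, ∠N ≈ 0.00°
|D| = √(2000² + 200²) ≈ 2010, ∠D ≈ 5.71°
|T| = 1000 / 2010 ≈ 0.49751
Gain = 20 log₁₀(0.49751) ≈ -6.06 dB
∠T = 0.00° − 5.71° = -5.71°

-6.1 dB, -5.7°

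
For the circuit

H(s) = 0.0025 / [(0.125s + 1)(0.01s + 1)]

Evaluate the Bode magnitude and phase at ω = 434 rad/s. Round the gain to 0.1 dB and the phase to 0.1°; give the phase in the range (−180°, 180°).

-99.7 dB, -166.0°

At ω = 434 rad/s:
pole (1 + j434·0.125) = 1 + j54.25 → |·| ≈ 54.259, ∠ ≈ 88.94°
pole (1 + j434·0.01) = 1 + j4.34 → |·| ≈ 4.4537, ∠ ≈ 77.02°
|H| = 0.0025 · 1 / (54.259 · 4.4537) ≈ 1.0345e-05
Gain = 20 log₁₀(1.0345e-05) ≈ -99.71 dB
∠H = (0°) − (88.94° + 77.02°) = -165.96°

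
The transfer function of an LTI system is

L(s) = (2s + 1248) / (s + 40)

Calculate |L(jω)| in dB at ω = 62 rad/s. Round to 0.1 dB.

24.6 dB

Substitute s = j62:
Numerator: 2(j62) + 1248 = 1248 + j124
Denominator: (j62) + 40 = 40 + j62
|N| = √(1248² + 124²) ≈ 1254.1, ∠N ≈ 5.67°
|D| = √(40² + 62²) ≈ 73.783, ∠D ≈ 57.17°
|L| = 1254.1 / 73.783 ≈ 16.997
Gain = 20 log₁₀(16.997) ≈ 24.61 dB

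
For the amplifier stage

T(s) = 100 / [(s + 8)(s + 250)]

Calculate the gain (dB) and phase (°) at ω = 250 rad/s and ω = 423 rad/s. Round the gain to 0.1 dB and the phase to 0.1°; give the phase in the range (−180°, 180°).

ω = 250: -58.9 dB, -133.2°; ω = 423: -66.4 dB, -148.3°

At s = jω = j250:
pole (s+8): 8 + j250 → |·| = √(8²+250²) = √62564 ≈ 250.13, ∠ = arctan(250/8) ≈ 88.17°
pole (s+250): 250 + j250 → |·| = √(250²+250²) = √125000 ≈ 353.55, ∠ = arctan(250/250) ≈ 45.00°
|T| = 100 / 88433 ≈ 0.0011308
Gain = 20 log₁₀(0.0011308) ≈ -58.93 dB
∠T = 0.00° − 133.17° = -133.17°

At s = jω = j423:
pole (s+8): 8 + j423 → |·| = √(8²+423²) = √178993 ≈ 423.08, ∠ = arctan(423/8) ≈ 88.92°
pole (s+250): 250 + j423 → |·| = √(250²+423²) = √241429 ≈ 491.35, ∠ = arctan(423/250) ≈ 59.42°
|T| = 100 / 2.0788e+05 ≈ 0.00048105
Gain = 20 log₁₀(0.00048105) ≈ -66.36 dB
∠T = 0.00° − 148.34° = -148.34°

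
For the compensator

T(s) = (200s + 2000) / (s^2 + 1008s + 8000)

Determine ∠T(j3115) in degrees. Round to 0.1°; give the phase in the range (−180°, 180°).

-72.2°

Substitute s = j3115:
Numerator: 200(j3115) + 2000 = 2000 + j623000
Denominator: (j3115)^2 + 1008(j3115) + 8000 = -9695225 + j3139920
|N| = √(2000² + 623000²) ≈ 6.23e+05, ∠N ≈ 89.82°
|D| = √(9695225² + 3139920²) ≈ 1.0191e+07, ∠D ≈ 162.05°
∠T = 89.82° − 162.05° = -72.23°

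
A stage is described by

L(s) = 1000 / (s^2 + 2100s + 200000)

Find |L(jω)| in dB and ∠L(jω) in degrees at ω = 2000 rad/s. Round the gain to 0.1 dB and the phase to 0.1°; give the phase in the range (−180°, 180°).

Substitute s = j2000:
Numerator: 1000 = 1000 + j0
Denominator: (j2000)^2 + 2100(j2000) + 200000 = -3800000 + j4200000
|N| = √(1000² + 0²) ≈ 1000, ∠N ≈ 0.00°
|D| = √(3800000² + 4200000²) ≈ 5.6639e+06, ∠D ≈ 132.14°
|L| = 1000 / 5.6639e+06 ≈ 0.00017656
Gain = 20 log₁₀(0.00017656) ≈ -75.06 dB
∠L = 0.00° − 132.14° = -132.14°

-75.1 dB, -132.1°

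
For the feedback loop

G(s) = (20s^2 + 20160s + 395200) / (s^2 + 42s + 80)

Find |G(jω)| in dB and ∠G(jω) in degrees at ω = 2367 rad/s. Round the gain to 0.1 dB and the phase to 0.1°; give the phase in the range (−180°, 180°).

Substitute s = j2367:
Numerator: 20(j2367)^2 + 20160(j2367) + 395200 = -111658580 + j47718720
Denominator: (j2367)^2 + 42(j2367) + 80 = -5602609 + j99414
|N| = √(111658580² + 47718720²) ≈ 1.2143e+08, ∠N ≈ 156.86°
|D| = √(5602609² + 99414²) ≈ 5.6035e+06, ∠D ≈ 178.98°
|G| = 1.2143e+08 / 5.6035e+06 ≈ 21.67
Gain = 20 log₁₀(21.67) ≈ 26.72 dB
∠G = 156.86° − 178.98° = -22.12°

26.7 dB, -22.1°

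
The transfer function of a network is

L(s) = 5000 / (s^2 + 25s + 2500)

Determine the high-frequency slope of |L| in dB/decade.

Each pole contributes −20 dB/decade at high frequency; each zero contributes +20 dB/decade.
Net: 0 zero(s) − 2 pole(s) → -40 dB/decade.

-40 dB/decade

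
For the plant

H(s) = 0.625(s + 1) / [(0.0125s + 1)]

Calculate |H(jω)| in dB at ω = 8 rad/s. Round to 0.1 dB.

14.0 dB

At ω = 8 rad/s:
zero (1 + j8·1) = 1 + j8 → |·| ≈ 8.0623, ∠ ≈ 82.87°
pole (1 + j8·0.0125) = 1 + j0.1 → |·| ≈ 1.005, ∠ ≈ 5.71°
|H| = 0.625 · 8.0623 / (1.005) ≈ 5.0139
Gain = 20 log₁₀(5.0139) ≈ 14.00 dB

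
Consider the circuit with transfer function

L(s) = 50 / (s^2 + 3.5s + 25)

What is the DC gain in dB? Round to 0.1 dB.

L(0) = 50 / 25 = 2
20 log₁₀(2) ≈ 6.02 dB

6.0 dB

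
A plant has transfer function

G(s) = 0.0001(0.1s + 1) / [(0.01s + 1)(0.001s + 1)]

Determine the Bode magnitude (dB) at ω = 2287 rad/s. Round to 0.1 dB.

-68.0 dB

At ω = 2287 rad/s:
zero (1 + j2287·0.1) = 1 + j228.7 → |·| ≈ 228.7, ∠ ≈ 89.75°
pole (1 + j2287·0.01) = 1 + j22.87 → |·| ≈ 22.892, ∠ ≈ 87.50°
pole (1 + j2287·0.001) = 1 + j2.287 → |·| ≈ 2.4961, ∠ ≈ 66.38°
|G| = 0.0001 · 228.7 / (22.892 · 2.4961) ≈ 0.00040024
Gain = 20 log₁₀(0.00040024) ≈ -67.95 dB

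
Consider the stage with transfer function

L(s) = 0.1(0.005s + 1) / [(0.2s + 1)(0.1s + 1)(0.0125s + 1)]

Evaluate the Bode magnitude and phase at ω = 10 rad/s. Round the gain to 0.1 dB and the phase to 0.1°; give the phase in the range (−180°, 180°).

-30.1 dB, -112.7°

At ω = 10 rad/s:
zero (1 + j10·0.005) = 1 + j0.05 → |·| ≈ 1.0012, ∠ ≈ 2.86°
pole (1 + j10·0.2) = 1 + j2 → |·| ≈ 2.2361, ∠ ≈ 63.43°
pole (1 + j10·0.1) = 1 + j1 → |·| ≈ 1.4142, ∠ ≈ 45.00°
pole (1 + j10·0.0125) = 1 + j0.125 → |·| ≈ 1.0078, ∠ ≈ 7.13°
|L| = 0.1 · 1.0012 / (2.2361 · 1.4142 · 1.0078) ≈ 0.031416
Gain = 20 log₁₀(0.031416) ≈ -30.06 dB
∠L = (2.86°) − (63.43° + 45.00° + 7.13°) = -112.70°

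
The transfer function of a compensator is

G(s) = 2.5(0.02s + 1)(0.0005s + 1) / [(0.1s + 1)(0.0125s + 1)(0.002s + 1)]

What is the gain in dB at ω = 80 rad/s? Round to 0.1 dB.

At ω = 80 rad/s:
zero (1 + j80·0.02) = 1 + j1.6 → |·| ≈ 1.8868, ∠ ≈ 57.99°
zero (1 + j80·0.0005) = 1 + j0.04 → |·| ≈ 1.0008, ∠ ≈ 2.29°
pole (1 + j80·0.1) = 1 + j8 → |·| ≈ 8.0623, ∠ ≈ 82.87°
pole (1 + j80·0.0125) = 1 + j1 → |·| ≈ 1.4142, ∠ ≈ 45.00°
pole (1 + j80·0.002) = 1 + j0.16 → |·| ≈ 1.0127, ∠ ≈ 9.09°
|G| = 2.5 · 1.8868 · 1.0008 / (8.0623 · 1.4142 · 1.0127) ≈ 0.40885
Gain = 20 log₁₀(0.40885) ≈ -7.77 dB

-7.8 dB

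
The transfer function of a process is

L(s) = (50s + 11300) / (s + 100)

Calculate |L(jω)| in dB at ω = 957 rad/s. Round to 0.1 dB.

34.2 dB

Substitute s = j957:
Numerator: 50(j957) + 11300 = 11300 + j47850
Denominator: (j957) + 100 = 100 + j957
|N| = √(11300² + 47850²) ≈ 49166, ∠N ≈ 76.71°
|D| = √(100² + 957²) ≈ 962.21, ∠D ≈ 84.03°
|L| = 49166 / 962.21 ≈ 51.097
Gain = 20 log₁₀(51.097) ≈ 34.17 dB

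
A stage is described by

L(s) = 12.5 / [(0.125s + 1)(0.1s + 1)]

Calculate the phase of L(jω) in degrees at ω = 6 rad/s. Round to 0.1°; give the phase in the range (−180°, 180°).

At ω = 6 rad/s:
pole (1 + j6·0.125) = 1 + j0.75 → |·| ≈ 1.25, ∠ ≈ 36.87°
pole (1 + j6·0.1) = 1 + j0.6 → |·| ≈ 1.1662, ∠ ≈ 30.96°
∠L = (0°) − (36.87° + 30.96°) = -67.83°

-67.8°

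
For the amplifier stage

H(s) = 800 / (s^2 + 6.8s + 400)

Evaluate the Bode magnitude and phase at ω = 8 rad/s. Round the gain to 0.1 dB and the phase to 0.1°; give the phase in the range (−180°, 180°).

At s = jω = j8:
quadratic: (j8)² + 6.8·j8 + 400 = 336 + j54.4 → |·| ≈ 340.38, ∠ ≈ 9.20°
|H| = 800 / 340.38 ≈ 2.3503
Gain = 20 log₁₀(2.3503) ≈ 7.42 dB
∠H = 0.00° − 9.20° = -9.20°

7.4 dB, -9.2°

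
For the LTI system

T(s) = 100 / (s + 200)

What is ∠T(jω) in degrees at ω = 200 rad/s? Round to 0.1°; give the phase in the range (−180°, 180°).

-45.0°

Substitute s = j200:
Numerator: 100 = 100 + j0
Denominator: (j200) + 200 = 200 + j200
|N| = √(100² + 0²) ≈ 100, ∠N ≈ 0.00°
|D| = √(200² + 200²) ≈ 282.84, ∠D ≈ 45.00°
∠T = 0.00° − 45.00° = -45.00°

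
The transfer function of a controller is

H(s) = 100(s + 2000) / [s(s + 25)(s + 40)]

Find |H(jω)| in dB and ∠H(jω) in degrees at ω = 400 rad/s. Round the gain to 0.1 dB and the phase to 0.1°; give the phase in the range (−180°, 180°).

-50.0 dB, 110.6°

At s = jω = j400:
zero (s+2000): 2000 + j400 → |·| = √(2000²+400²) = √4160000 ≈ 2039.6, ∠ = arctan(400/2000) ≈ 11.31°
pole (s+25): 25 + j400 → |·| = √(25²+400²) = √160625 ≈ 400.78, ∠ = arctan(400/25) ≈ 86.42°
pole (s+40): 40 + j400 → |·| = √(40²+400²) = √161600 ≈ 402, ∠ = arctan(400/40) ≈ 84.29°
pole at origin: |s| = 400, ∠ = 90.00° (in denominator)
|H| = 100 · 2039.6 / 6.4445e+07 ≈ 0.0031649
Gain = 20 log₁₀(0.0031649) ≈ -49.99 dB
∠H = 11.31° − 260.71° = -249.40° ≡ 110.60° (principal value)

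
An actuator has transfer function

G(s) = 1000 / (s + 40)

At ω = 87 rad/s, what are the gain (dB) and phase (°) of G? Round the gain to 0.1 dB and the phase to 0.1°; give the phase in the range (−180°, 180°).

Substitute s = j87:
Numerator: 1000 = 1000 + j0
Denominator: (j87) + 40 = 40 + j87
|N| = √(1000² + 0²) ≈ 1000, ∠N ≈ 0.00°
|D| = √(40² + 87²) ≈ 95.755, ∠D ≈ 65.31°
|G| = 1000 / 95.755 ≈ 10.443
Gain = 20 log₁₀(10.443) ≈ 20.38 dB
∠G = 0.00° − 65.31° = -65.31°

20.4 dB, -65.3°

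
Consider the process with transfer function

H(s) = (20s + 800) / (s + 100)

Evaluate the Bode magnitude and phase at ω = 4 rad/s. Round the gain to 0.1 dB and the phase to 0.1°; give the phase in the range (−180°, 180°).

Substitute s = j4:
Numerator: 20(j4) + 800 = 800 + j80
Denominator: (j4) + 100 = 100 + j4
|N| = √(800² + 80²) ≈ 803.99, ∠N ≈ 5.71°
|D| = √(100² + 4²) ≈ 100.08, ∠D ≈ 2.29°
|H| = 803.99 / 100.08 ≈ 8.0335
Gain = 20 log₁₀(8.0335) ≈ 18.10 dB
∠H = 5.71° − 2.29° = 3.42°

18.1 dB, 3.4°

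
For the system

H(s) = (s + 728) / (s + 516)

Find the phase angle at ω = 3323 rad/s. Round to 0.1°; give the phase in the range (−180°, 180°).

At s = jω = j3323:
zero (s+728): 728 + j3323 → |·| = √(728²+3323²) = √11572313 ≈ 3401.8, ∠ = arctan(3323/728) ≈ 77.64°
pole (s+516): 516 + j3323 → |·| = √(516²+3323²) = √11308585 ≈ 3362.8, ∠ = arctan(3323/516) ≈ 81.17°
∠H = 77.64° − 81.17° = -3.53°

-3.5°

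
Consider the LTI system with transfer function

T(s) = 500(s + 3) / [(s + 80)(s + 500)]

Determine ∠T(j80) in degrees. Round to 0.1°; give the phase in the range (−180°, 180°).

At s = jω = j80:
zero (s+3): 3 + j80 → |·| = √(3²+80²) = √6409 ≈ 80.056, ∠ = arctan(80/3) ≈ 87.85°
pole (s+80): 80 + j80 → |·| = √(80²+80²) = √12800 ≈ 113.14, ∠ = arctan(80/80) ≈ 45.00°
pole (s+500): 500 + j80 → |·| = √(500²+80²) = √256400 ≈ 506.36, ∠ = arctan(80/500) ≈ 9.09°
∠T = 87.85° − 54.09° = 33.76°

33.8°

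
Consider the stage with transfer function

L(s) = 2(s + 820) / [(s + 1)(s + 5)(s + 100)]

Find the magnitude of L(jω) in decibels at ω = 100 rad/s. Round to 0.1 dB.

-58.7 dB

At s = jω = j100:
zero (s+820): 820 + j100 → |·| = √(820²+100²) = √682400 ≈ 826.08, ∠ = arctan(100/820) ≈ 6.95°
pole (s+1): 1 + j100 → |·| = √(1²+100²) = √10001 ≈ 100, ∠ = arctan(100/1) ≈ 89.43°
pole (s+5): 5 + j100 → |·| = √(5²+100²) = √10025 ≈ 100.12, ∠ = arctan(100/5) ≈ 87.14°
pole (s+100): 100 + j100 → |·| = √(100²+100²) = √20000 ≈ 141.42, ∠ = arctan(100/100) ≈ 45.00°
|L| = 2 · 826.08 / 1.4159e+06 ≈ 0.0011669
Gain = 20 log₁₀(0.0011669) ≈ -58.66 dB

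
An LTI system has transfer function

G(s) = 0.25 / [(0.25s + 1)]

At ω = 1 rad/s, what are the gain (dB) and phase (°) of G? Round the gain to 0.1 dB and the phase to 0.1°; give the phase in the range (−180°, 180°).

At ω = 1 rad/s:
pole (1 + j1·0.25) = 1 + j0.25 → |·| ≈ 1.0308, ∠ ≈ 14.04°
|G| = 0.25 · 1 / (1.0308) ≈ 0.24253
Gain = 20 log₁₀(0.24253) ≈ -12.30 dB
∠G = (0°) − (14.04°) = -14.04°

-12.3 dB, -14.0°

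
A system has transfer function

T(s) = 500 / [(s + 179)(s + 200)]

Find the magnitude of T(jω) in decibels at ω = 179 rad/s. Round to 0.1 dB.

-42.7 dB

At s = jω = j179:
pole (s+179): 179 + j179 → |·| = √(179²+179²) = √64082 ≈ 253.14, ∠ = arctan(179/179) ≈ 45.00°
pole (s+200): 200 + j179 → |·| = √(200²+179²) = √72041 ≈ 268.4, ∠ = arctan(179/200) ≈ 41.83°
|T| = 500 / 67943 ≈ 0.0073591
Gain = 20 log₁₀(0.0073591) ≈ -42.66 dB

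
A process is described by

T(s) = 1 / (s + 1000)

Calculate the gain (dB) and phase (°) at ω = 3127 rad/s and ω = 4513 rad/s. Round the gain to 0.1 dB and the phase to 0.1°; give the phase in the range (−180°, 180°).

Substitute s = j3127:
Numerator: 1 = 1 + j0
Denominator: (j3127) + 1000 = 1000 + j3127
|N| = √(1² + 0²) ≈ 1, ∠N ≈ 0.00°
|D| = √(1000² + 3127²) ≈ 3283, ∠D ≈ 72.27°
|T| = 1 / 3283 ≈ 0.0003046
Gain = 20 log₁₀(0.0003046) ≈ -70.33 dB
∠T = 0.00° − 72.27° = -72.27°

Substitute s = j4513:
Numerator: 1 = 1 + j0
Denominator: (j4513) + 1000 = 1000 + j4513
|N| = √(1² + 0²) ≈ 1, ∠N ≈ 0.00°
|D| = √(1000² + 4513²) ≈ 4622.5, ∠D ≈ 77.51°
|T| = 1 / 4622.5 ≈ 0.00021633
Gain = 20 log₁₀(0.00021633) ≈ -73.30 dB
∠T = 0.00° − 77.51° = -77.51°

ω = 3127: -70.3 dB, -72.3°; ω = 4513: -73.3 dB, -77.5°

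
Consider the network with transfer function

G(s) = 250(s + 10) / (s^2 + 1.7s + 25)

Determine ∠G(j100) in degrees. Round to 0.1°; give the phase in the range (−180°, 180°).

At s = jω = j100:
zero (s+10): 10 + j100 → |·| = √(10²+100²) = √10100 ≈ 100.5, ∠ = arctan(100/10) ≈ 84.29°
quadratic: (j100)² + 1.7·j100 + 25 = -9975 + j170 → |·| ≈ 9976.4, ∠ ≈ 179.02°
∠G = 84.29° − 179.02° = -94.73°

-94.7°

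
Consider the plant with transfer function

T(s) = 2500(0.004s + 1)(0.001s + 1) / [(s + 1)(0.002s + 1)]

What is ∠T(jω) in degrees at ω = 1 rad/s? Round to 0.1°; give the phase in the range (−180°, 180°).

-44.8°

At ω = 1 rad/s:
zero (1 + j1·0.004) = 1 + j0.004 → |·| ≈ 1, ∠ ≈ 0.23°
zero (1 + j1·0.001) = 1 + j0.001 → |·| ≈ 1, ∠ ≈ 0.06°
pole (1 + j1·1) = 1 + j1 → |·| ≈ 1.4142, ∠ ≈ 45.00°
pole (1 + j1·0.002) = 1 + j0.002 → |·| ≈ 1, ∠ ≈ 0.11°
∠T = (0.23° + 0.06°) − (45.00° + 0.11°) = -44.82°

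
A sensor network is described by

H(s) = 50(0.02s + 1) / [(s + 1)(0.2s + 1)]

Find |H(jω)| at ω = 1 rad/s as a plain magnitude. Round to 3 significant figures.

34.7

At ω = 1 rad/s:
zero (1 + j1·0.02) = 1 + j0.02 → |·| ≈ 1.0002, ∠ ≈ 1.15°
pole (1 + j1·1) = 1 + j1 → |·| ≈ 1.4142, ∠ ≈ 45.00°
pole (1 + j1·0.2) = 1 + j0.2 → |·| ≈ 1.0198, ∠ ≈ 11.31°
|H| = 50 · 1.0002 / (1.4142 · 1.0198) ≈ 34.676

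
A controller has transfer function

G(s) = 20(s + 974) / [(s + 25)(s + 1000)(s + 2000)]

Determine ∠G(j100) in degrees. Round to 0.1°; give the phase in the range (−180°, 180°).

-78.7°

At s = jω = j100:
zero (s+974): 974 + j100 → |·| = √(974²+100²) = √958676 ≈ 979.12, ∠ = arctan(100/974) ≈ 5.86°
pole (s+25): 25 + j100 → |·| = √(25²+100²) = √10625 ≈ 103.08, ∠ = arctan(100/25) ≈ 75.96°
pole (s+1000): 1000 + j100 → |·| = √(1000²+100²) = √1010000 ≈ 1005, ∠ = arctan(100/1000) ≈ 5.71°
pole (s+2000): 2000 + j100 → |·| = √(2000²+100²) = √4010000 ≈ 2002.5, ∠ = arctan(100/2000) ≈ 2.86°
∠G = 5.86° − 84.53° = -78.67°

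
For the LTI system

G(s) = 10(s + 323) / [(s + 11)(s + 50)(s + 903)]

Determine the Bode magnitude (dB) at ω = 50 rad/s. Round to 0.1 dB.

-60.0 dB

At s = jω = j50:
zero (s+323): 323 + j50 → |·| = √(323²+50²) = √106829 ≈ 326.85, ∠ = arctan(50/323) ≈ 8.80°
pole (s+11): 11 + j50 → |·| = √(11²+50²) = √2621 ≈ 51.196, ∠ = arctan(50/11) ≈ 77.59°
pole (s+50): 50 + j50 → |·| = √(50²+50²) = √5000 ≈ 70.711, ∠ = arctan(50/50) ≈ 45.00°
pole (s+903): 903 + j50 → |·| = √(903²+50²) = √817909 ≈ 904.38, ∠ = arctan(50/903) ≈ 3.17°
|G| = 10 · 326.85 / 3.274e+06 ≈ 0.00099832
Gain = 20 log₁₀(0.00099832) ≈ -60.01 dB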